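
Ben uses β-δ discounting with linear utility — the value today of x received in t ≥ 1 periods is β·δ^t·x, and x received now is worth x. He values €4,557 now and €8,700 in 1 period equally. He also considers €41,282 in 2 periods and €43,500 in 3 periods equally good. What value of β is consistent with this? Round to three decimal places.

β ≈ 0.552

From the later pair, β·δ^2·41282 = β·δ^3·43500; dividing through, δ = 41282/43500 = 0.94901.
The first indifference: 4557 = β·δ·8700, so β = 4557/(δ·8700) = 4557/(0.94901·8700) ≈ 0.552.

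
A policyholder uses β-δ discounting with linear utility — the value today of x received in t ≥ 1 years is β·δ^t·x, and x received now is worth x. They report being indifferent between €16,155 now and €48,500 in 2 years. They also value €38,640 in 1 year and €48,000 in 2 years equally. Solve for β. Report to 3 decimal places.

β ≈ 0.514

The second indifference involves only future payoffs, so β cancels: β·δ^1·38640 = β·δ^2·48000, giving δ = 38640/48000 = 0.80500.
The first indifference: 16155 = β·δ^2·48500, so β = 16155/(δ^2·48500) = 16155/(0.64803·48500) ≈ 0.514.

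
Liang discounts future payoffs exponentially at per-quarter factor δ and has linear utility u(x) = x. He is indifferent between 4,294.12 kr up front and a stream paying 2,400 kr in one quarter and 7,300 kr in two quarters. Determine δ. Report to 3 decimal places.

The stream is worth 2400δ + 7300δ² today, so 2400δ + 7300δ² = 4294.12.
Rearranged: 7300δ² + 2400δ − 4294.12 = 0.
The positive root is δ = [−2400 + √(2400² + 4·7300·4294.12)] / (2·7300) = (−2400 + 11452.000)/14600 ≈ 0.620.

δ ≈ 0.620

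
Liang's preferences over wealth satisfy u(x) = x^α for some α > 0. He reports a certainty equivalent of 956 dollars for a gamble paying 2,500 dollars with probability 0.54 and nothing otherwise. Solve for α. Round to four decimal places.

Since u(0) = 0, the lottery's EU is 0.54·2500^α.
Indifference: 956^α = 0.54·2500^α, so (956/2500)^α = 0.54.
α = ln(0.54) / ln(956/2500) = -0.6161861/-0.9612881 ≈ 0.6410.

α ≈ 0.6410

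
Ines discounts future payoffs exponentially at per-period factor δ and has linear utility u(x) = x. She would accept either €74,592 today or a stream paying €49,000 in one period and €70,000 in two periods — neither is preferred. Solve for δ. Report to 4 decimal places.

Equating present values: 74592 = 49000δ + 70000δ².
Rearranged: 70000δ² + 49000δ − 74592 = 0.
By the quadratic formula (taking the positive root), δ = (−49000 + √23286760000.00) / 140000 ≈ 0.7400.

δ ≈ 0.7400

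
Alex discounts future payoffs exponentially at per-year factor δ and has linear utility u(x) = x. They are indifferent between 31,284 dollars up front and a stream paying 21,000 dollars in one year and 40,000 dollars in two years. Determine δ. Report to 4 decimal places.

δ ≈ 0.6600

Equating present values: 31284 = 21000δ + 40000δ².
That is, 40000δ² + 21000δ − 31284 = 0, a quadratic in δ.
By the quadratic formula (taking the positive root), δ = (−21000 + √5446440000.00) / 80000 ≈ 0.6600.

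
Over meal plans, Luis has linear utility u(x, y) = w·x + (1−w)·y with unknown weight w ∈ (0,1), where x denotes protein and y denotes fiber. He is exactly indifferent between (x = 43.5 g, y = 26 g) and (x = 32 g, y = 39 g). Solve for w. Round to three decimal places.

u(43.5,26) = u(32,39) means w·43.5 + (1−w)·26 = w·32 + (1−w)·39.
Rearranging, 11.5·w − 13·(1−w) = 0.
Hence w = 13/(11.5+13) = 13/24.5 = 0.531.

w = 0.531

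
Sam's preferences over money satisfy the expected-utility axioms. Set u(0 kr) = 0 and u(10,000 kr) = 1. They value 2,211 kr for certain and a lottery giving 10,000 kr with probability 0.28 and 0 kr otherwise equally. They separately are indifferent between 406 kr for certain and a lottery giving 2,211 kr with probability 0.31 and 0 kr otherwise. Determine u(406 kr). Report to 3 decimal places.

From the first indifference, u(2,211 kr) = 0.28·u(10,000 kr) + 0.72·u(0 kr) = 0.28·1 + 0.72·0 = 0.28.
The second indifference gives u(406 kr) = 0.31·u(2,211 kr) + 0.69·u(0 kr) = 0.31·0.28 + 0.69·0.00 = 0.0868.

0.087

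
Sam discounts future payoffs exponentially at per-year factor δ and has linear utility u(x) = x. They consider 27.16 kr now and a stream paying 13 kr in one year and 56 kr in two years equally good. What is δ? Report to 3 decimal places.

δ ≈ 0.590

The stream is worth 13δ + 56δ² today, so 13δ + 56δ² = 27.16.
So 56δ² + 13δ − 27.16 = 0.
The positive root is δ = [−13 + √(13² + 4·56·27.16)] / (2·56) = (−13 + 79.075)/112 ≈ 0.590.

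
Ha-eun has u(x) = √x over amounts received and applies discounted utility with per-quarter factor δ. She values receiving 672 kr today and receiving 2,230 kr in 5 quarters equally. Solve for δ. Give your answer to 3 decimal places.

δ ≈ 0.887

Equating discounted utilities: u(672) = δ^5·u(2230) ⇒ δ^5 = u(672)/u(2230).
Since u(x) = √x, δ^5 = √(672/2230) = 0.54895.
Taking the 5th root: δ = 0.54895^(1/5) ≈ 0.887.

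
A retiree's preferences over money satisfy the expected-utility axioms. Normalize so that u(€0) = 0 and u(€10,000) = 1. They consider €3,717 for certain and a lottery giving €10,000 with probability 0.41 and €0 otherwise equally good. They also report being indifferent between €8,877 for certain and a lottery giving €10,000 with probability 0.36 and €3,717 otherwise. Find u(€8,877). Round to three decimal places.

0.622

First, u(€3,717) = 0.41·u(€10,000) + 0.59·u(€0) = 0.41.
Then u(€8,877) = 0.36·u(€10,000) + 0.64·u(€3,717) = 0.36·1.00 + 0.64·0.41 = 0.6224.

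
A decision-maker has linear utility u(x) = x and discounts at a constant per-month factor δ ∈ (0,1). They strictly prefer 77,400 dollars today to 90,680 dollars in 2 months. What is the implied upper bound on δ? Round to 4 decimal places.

The preference means 77400 > δ^2·90680.
Dividing by 90680: δ^2 < 0.85355. Both sides are positive, so the square root keeps the direction.
δ < 0.85355^(1/2) = 0.9239.

δ < 0.9239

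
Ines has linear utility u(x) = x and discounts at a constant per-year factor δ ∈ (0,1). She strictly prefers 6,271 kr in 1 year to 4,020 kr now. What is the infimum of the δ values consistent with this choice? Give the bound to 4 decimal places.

δ > 0.6410

The preference means 4020 < δ·6271.
So δ > 4020/6271 = 0.64105.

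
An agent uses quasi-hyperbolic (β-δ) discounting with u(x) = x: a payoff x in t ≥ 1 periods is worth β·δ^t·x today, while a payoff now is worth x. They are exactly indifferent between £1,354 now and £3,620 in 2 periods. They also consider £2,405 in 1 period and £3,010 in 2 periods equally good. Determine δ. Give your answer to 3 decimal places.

δ ≈ 0.799

The second indifference involves only future payoffs, so β cancels: β·δ^1·2405 = β·δ^2·3010, giving δ = 2405/3010 = 0.79900.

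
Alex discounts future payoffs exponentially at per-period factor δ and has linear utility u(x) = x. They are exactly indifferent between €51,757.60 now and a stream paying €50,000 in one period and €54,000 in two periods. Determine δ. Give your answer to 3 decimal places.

The stream is worth 50000δ + 54000δ² today, so 50000δ + 54000δ² = 51757.60.
That is, 54000δ² + 50000δ − 51757.60 = 0, a quadratic in δ.
δ = (−50000 + √(50000² + 4·54000·51757.60)) / (2·54000) = (−50000 + √13679641600.00) / 108000 ≈ 0.620.

δ ≈ 0.620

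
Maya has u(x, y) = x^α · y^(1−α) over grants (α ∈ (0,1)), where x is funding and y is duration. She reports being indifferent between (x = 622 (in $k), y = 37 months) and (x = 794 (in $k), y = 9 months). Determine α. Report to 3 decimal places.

The Cobb–Douglas utilities coincide, so 622^α·37^(1−α) = 794^α·9^(1−α).
(622/794)^α = (9/37)^(1−α); take logs: α·ln(622/794) = (1−α)·ln(9/37), i.e. α·-0.244143 = (1−α)·-1.413693.
So α/(1−α) = (-1.413693)/(-0.244143) = 5.790430, and α = 5.790430/6.790430 ≈ 0.853.

α ≈ 0.853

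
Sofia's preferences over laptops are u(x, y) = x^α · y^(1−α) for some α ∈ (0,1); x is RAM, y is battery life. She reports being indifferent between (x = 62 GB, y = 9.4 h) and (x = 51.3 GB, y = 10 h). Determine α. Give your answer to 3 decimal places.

The Cobb–Douglas utilities coincide, so 62^α·9.4^(1−α) = 51.3^α·10^(1−α).
Rearrange to (62/51.3)^α = (10/9.4)^(1−α) and take logs: α·0.189444 = (1−α)·0.061875.
So α/(1−α) = (0.061875)/(0.189444) = 0.326614, and α = 0.326614/1.326614 ≈ 0.246.

α ≈ 0.246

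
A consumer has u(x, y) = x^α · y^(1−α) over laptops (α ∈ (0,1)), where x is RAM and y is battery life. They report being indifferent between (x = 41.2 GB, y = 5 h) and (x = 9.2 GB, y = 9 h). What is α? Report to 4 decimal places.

Set the two utilities equal: 41.2^α·5^(1−α) = 9.2^α·9^(1−α).
Taking logs: α·ln 41.2 + (1−α)·ln 5 = α·ln 9.2 + (1−α)·ln 9, i.e. α·1.4992348 = (1−α)·0.5877867.
So α/(1−α) = (0.5877867)/(1.4992348) = 0.3920578, and α = 0.3920578/1.3920578 ≈ 0.2816.

α ≈ 0.2816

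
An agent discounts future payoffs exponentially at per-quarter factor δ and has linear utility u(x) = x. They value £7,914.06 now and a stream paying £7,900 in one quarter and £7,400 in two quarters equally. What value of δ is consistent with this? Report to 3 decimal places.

δ ≈ 0.630

Equating present values: 7914.06 = 7900δ + 7400δ².
Rearranged: 7400δ² + 7900δ − 7914.06 = 0.
δ = (−7900 + √(7900² + 4·7400·7914.06)) / (2·7400) = (−7900 + √296666176.00) / 14800 ≈ 0.630.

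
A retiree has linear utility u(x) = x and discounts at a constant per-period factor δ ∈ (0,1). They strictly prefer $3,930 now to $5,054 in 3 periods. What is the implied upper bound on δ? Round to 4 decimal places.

The preference means 3930 > δ^3·5054.
Dividing by 5054: δ^3 < 0.77760. Both sides are positive, so the cube root keeps the direction.
δ < (3930/5054)^(1/3) ≈ 0.9196.

δ < 0.9196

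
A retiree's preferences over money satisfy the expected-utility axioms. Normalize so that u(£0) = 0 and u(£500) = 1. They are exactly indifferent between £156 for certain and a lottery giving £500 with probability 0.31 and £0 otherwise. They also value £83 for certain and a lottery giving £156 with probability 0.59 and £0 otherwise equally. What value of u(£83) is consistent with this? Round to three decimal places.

The first gamble pins u(£156): it must equal 0.31·1 + 0.69·0 = 0.31.
The second indifference gives u(£83) = 0.59·u(£156) + 0.41·u(£0) = 0.59·0.31 + 0.41·0.00 = 0.1829.

0.183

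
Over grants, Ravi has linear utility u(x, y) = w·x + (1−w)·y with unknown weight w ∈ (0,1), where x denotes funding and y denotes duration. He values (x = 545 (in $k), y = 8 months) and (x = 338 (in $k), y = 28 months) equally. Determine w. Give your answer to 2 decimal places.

w = 0.09

Equating utilities: w·545 + (1−w)·8 = w·338 + (1−w)·28.
Rearranging, 207·w − 20·(1−w) = 0.
The marginal rate of substitution is 20/207, so w = 20/(207+20) = 0.09.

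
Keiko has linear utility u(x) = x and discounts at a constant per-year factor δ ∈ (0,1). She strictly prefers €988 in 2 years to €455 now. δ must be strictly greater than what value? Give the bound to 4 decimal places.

δ > 0.6786

Under u(x) = x this choice says 455 < δ^2·988.
Dividing by 988: δ^2 > 0.46053. Both sides are positive, so the square root keeps the direction.
δ > 0.46053^(1/2) = 0.6786.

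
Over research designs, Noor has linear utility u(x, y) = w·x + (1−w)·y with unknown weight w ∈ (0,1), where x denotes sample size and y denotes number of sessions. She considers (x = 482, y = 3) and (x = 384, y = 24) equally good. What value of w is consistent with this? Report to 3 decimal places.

Equating utilities: w·482 + (1−w)·3 = w·384 + (1−w)·24.
Collecting terms: w·98 = (1−w)·21.
So w/(1−w) = 21/98 = 0.2143, giving w = 21/(98+21) = 0.176.

w = 0.176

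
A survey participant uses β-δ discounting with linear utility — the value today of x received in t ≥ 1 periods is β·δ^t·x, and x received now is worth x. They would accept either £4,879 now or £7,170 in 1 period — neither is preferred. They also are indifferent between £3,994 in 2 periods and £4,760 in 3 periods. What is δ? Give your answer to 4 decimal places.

From the later pair, β·δ^2·3994 = β·δ^3·4760; dividing through, δ = 3994/4760 = 0.83908.

δ ≈ 0.8391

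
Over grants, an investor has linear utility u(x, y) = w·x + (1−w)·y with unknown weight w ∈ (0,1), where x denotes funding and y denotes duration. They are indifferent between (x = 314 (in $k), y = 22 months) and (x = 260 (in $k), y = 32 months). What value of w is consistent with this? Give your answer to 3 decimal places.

w = 0.156

Equating utilities: w·314 + (1−w)·22 = w·260 + (1−w)·32.
w·(314−260) = (1−w)·(32−22), i.e. w·54 = (1−w)·10.
The marginal rate of substitution is 10/54, so w = 10/(54+10) = 0.156.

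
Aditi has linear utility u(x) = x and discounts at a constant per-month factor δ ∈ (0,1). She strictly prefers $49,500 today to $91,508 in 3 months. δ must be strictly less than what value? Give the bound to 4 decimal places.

The preference means 49500 > δ^3·91508.
Hence δ^3 < 49500/91508 = 0.54094, and x ↦ x^(1/3) is increasing on (0,∞).
δ < (49500/91508)^(1/3) ≈ 0.8148.

δ < 0.8148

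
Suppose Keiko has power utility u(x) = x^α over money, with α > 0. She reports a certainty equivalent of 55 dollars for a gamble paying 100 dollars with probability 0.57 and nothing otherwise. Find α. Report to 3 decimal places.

α ≈ 0.940

The lottery's expected utility is 0.57·u(100) + 0.43·u(0) = 0.57·100^α (since u(0) = 0 for α > 0).
Indifference: 55^α = 0.57·100^α, so (55/100)^α = 0.57.
Taking logs: α·ln(55/100) = ln(0.57), so α = -0.562119 / -0.597837 ≈ 0.940.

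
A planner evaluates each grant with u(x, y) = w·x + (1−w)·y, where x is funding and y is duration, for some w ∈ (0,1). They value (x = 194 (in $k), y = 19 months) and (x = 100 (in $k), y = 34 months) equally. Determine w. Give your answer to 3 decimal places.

w = 0.138

Equating utilities: w·194 + (1−w)·19 = w·100 + (1−w)·34.
Rearranging, 94·w − 15·(1−w) = 0.
The marginal rate of substitution is 15/94, so w = 15/(94+15) = 0.138.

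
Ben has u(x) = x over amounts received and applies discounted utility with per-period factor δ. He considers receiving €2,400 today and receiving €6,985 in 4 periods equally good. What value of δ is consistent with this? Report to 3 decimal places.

δ ≈ 0.766

Equating discounted utilities: u(2400) = δ^4·u(6985) ⇒ δ^4 = u(2400)/u(6985).
With u(x) = x: δ^4 = 2400/6985 = 0.34359.
Taking the 4th root: δ = 0.34359^(1/4) ≈ 0.766.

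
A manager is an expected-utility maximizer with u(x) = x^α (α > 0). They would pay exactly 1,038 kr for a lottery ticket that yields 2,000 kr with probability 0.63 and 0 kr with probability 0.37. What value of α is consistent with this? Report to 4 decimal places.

α ≈ 0.7045

Since u(0) = 0, the lottery's EU is 0.63·2000^α.
Indifference: 1038^α = 0.63·2000^α, so (1038/2000)^α = 0.63.
α = ln(0.63) / ln(1038/2000) = -0.4620355/-0.6558514 ≈ 0.7045.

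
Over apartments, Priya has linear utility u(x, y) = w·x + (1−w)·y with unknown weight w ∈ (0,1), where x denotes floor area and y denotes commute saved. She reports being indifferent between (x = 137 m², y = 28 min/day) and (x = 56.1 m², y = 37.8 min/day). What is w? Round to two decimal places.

Equating utilities: w·137 + (1−w)·28 = w·56.1 + (1−w)·37.8.
w·(137−56.1) = (1−w)·(37.8−28), i.e. w·80.9 = (1−w)·9.8.
Hence w = 9.8/(80.9+9.8) = 9.8/90.7 = 0.11.

w = 0.11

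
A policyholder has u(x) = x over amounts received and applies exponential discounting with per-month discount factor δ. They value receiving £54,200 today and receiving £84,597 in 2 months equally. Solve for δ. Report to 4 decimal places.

δ ≈ 0.8004

Indifference means u(54200) = δ^2 · u(84597), so δ^2 = u(54200)/u(84597).
With u(x) = x: δ^2 = 54200/84597 = 0.64068.
Hence δ = (0.64068)^(1/2) = 0.800428.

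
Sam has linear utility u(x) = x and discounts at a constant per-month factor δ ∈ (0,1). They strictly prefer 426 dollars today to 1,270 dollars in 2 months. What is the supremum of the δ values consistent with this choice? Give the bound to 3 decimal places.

The preference means 426 > δ^2·1270.
Hence δ^2 < 426/1270 = 0.33543, and x ↦ x^(1/2) is increasing on (0,∞).
δ < (426/1270)^(1/2) ≈ 0.579.

δ < 0.579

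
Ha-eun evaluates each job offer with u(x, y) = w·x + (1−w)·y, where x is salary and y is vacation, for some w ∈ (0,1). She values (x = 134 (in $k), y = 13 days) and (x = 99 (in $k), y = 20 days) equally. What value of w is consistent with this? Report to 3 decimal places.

Indifference: w·134 + (1−w)·13 = w·99 + (1−w)·20.
Rearranging, 35·w − 7·(1−w) = 0.
Hence w = 7/(35+7) = 7/42 = 0.167.

w = 0.167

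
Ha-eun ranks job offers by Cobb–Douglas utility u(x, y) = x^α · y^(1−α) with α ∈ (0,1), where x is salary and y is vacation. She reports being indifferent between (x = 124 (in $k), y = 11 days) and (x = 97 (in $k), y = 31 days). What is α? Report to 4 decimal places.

The Cobb–Douglas utilities coincide, so 124^α·11^(1−α) = 97^α·31^(1−α).
Rearrange to (124/97)^α = (31/11)^(1−α) and take logs: α·0.2455706 = (1−α)·1.0360919.
So α/(1−α) = (1.0360919)/(0.2455706) = 4.2191203, and α = 4.2191203/5.2191203 ≈ 0.8084.

α ≈ 0.8084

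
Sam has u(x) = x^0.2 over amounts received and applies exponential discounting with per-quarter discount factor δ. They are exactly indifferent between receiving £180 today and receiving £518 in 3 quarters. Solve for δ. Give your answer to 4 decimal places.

Equating discounted utilities: u(180) = δ^3·u(518) ⇒ δ^3 = u(180)/u(518).
With u(x) = x^0.2: δ^3 = 180^0.2/518^0.2 = (180/518)^0.2 = 0.80945.
Taking the cube root: δ = 0.80945^(1/3) ≈ 0.9320.

δ ≈ 0.9320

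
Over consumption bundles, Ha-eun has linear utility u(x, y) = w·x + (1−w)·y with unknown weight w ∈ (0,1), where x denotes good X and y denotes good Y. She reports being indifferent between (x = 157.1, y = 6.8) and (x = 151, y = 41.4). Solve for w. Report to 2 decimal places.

Equating utilities: w·157.1 + (1−w)·6.8 = w·151 + (1−w)·41.4.
Collecting terms: w·6.1 = (1−w)·34.6.
So w/(1−w) = 34.6/6.1 = 5.6721, giving w = 34.6/(6.1+34.6) = 0.85.

w = 0.85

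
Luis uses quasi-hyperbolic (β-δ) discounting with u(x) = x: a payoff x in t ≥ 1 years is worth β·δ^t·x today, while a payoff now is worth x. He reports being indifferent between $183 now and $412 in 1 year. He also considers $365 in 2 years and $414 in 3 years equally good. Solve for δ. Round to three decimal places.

δ ≈ 0.882

The second indifference involves only future payoffs, so β cancels: β·δ^2·365 = β·δ^3·414, giving δ = 365/414 = 0.88164.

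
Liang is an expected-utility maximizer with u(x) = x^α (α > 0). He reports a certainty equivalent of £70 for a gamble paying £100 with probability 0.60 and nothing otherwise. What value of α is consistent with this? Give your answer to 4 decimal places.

Since u(0) = 0, the lottery's EU is 0.60·100^α.
Equating: 70^α = 0.60·100^α, i.e. 0.7000^α = 0.60.
Take logs: α = ln 0.60 / ln(70/100) ≈ 1.432188.

α ≈ 1.4322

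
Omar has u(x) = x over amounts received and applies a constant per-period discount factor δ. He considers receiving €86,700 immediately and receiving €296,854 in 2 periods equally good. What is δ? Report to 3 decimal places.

δ ≈ 0.540

Indifference means u(86700) = δ^2 · u(296854), so δ^2 = u(86700)/u(296854).
With u(x) = x: δ^2 = 86700/296854 = 0.29206.
So δ = 0.29206^(1/2) ≈ 0.540.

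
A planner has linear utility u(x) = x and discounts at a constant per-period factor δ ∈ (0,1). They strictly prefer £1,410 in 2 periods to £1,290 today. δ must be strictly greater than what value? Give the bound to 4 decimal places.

δ > 0.9565

Under u(x) = x this choice says 1290 < δ^2·1410.
So δ^2 > 1290/1410 = 0.91489; taking the square root of both positive sides preserves the inequality.
δ > 0.91489^(1/2) = 0.9565.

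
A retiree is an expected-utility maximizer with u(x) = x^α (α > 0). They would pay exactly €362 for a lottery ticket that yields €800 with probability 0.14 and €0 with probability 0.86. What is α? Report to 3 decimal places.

Since u(0) = 0, the lottery's EU is 0.14·800^α.
Indifference: 362^α = 0.14·800^α, so (362/800)^α = 0.14.
α = ln(0.14) / ln(362/800) = -1.966113/-0.792968 ≈ 2.479.

α ≈ 2.479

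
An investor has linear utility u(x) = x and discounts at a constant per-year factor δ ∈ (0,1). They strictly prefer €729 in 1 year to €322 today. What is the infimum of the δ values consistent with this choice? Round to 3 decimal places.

δ > 0.442

Under u(x) = x this choice says 322 < δ·729.
Dividing through by 729 gives δ > 0.44170.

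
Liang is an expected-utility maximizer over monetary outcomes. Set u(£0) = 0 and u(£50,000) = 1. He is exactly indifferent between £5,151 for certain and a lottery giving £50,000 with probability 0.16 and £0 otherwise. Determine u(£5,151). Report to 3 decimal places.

0.160

u(£5,151) equals the lottery's expected utility: 0.16·1 + 0.84·0 = 0.16.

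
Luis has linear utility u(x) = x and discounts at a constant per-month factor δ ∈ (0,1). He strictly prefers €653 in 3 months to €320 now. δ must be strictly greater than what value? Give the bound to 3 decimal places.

δ > 0.788

The preference means 320 < δ^3·653.
Hence δ^3 > 320/653 = 0.49005, and x ↦ x^(1/3) is increasing on (0,∞).
δ > 0.49005^(1/3) = 0.788.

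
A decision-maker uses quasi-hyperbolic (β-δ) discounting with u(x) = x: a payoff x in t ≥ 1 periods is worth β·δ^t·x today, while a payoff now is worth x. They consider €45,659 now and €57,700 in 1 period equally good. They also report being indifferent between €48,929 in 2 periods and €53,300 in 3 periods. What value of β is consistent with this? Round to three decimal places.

β ≈ 0.862

Both payoffs in the second observation are in the future, so β drops out: δ^2·48929 = δ^3·53300 ⇒ δ = 48929/53300 = 0.91799.
The first indifference: 45659 = β·δ·57700, so β = 45659/(δ·57700) = 45659/(0.91799·57700) ≈ 0.862.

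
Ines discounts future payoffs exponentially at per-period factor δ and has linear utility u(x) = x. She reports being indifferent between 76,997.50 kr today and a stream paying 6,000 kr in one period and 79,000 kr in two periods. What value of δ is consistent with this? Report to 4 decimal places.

δ ≈ 0.9500

The stream is worth 6000δ + 79000δ² today, so 6000δ + 79000δ² = 76997.50.
Rearranged: 79000δ² + 6000δ − 76997.50 = 0.
δ = (−6000 + √(6000² + 4·79000·76997.50)) / (2·79000) = (−6000 + √24367210000.00) / 158000 ≈ 0.9500.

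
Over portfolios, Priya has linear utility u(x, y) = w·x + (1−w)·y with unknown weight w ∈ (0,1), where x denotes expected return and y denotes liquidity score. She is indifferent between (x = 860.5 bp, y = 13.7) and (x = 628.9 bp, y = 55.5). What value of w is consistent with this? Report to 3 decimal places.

w = 0.153

u(860.5,13.7) = u(628.9,55.5) means w·860.5 + (1−w)·13.7 = w·628.9 + (1−w)·55.5.
w·(860.5−628.9) = (1−w)·(55.5−13.7), i.e. w·231.6 = (1−w)·41.8.
So w/(1−w) = 41.8/231.6 = 0.1805, giving w = 41.8/(231.6+41.8) = 0.153.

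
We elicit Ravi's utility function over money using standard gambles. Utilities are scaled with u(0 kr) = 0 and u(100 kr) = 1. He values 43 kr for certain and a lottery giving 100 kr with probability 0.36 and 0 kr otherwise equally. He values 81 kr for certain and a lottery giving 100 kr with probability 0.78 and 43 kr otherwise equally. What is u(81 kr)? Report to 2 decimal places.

First, u(43 kr) = 0.36·u(100 kr) + 0.64·u(0 kr) = 0.36.
Then u(81 kr) = 0.78·u(100 kr) + 0.22·u(43 kr) = 0.78·1.00 + 0.22·0.36 = 0.8592.

0.86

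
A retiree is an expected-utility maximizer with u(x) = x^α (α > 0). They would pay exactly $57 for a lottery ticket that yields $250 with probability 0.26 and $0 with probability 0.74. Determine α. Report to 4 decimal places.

α ≈ 0.9112

EU(lottery) = 0.26·250^α + 0.74·0 = 0.26·250^α.
Setting u(57) equal to that: 57^α = 0.26·250^α ⇒ (57/250)^α = 0.26.
α = ln(0.26) / ln(57/250) = -1.3470736/-1.4784097 ≈ 0.9112.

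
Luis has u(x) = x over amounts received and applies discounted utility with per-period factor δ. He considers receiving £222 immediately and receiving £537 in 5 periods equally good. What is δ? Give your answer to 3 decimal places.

δ ≈ 0.838

Equating discounted utilities: u(222) = δ^5·u(537) ⇒ δ^5 = u(222)/u(537).
With u(x) = x: δ^5 = 222/537 = 0.41341.
Taking the 5th root: δ = 0.41341^(1/5) ≈ 0.838.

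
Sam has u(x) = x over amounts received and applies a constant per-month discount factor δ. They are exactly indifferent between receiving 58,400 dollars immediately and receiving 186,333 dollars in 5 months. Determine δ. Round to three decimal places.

Indifference means u(58400) = δ^5 · u(186333), so δ^5 = u(58400)/u(186333).
With u(x) = x: δ^5 = 58400/186333 = 0.31342.
Hence δ = (0.31342)^(1/5) = 0.79291.

δ ≈ 0.793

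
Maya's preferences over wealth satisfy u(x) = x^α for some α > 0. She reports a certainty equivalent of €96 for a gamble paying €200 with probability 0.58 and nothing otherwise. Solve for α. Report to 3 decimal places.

The lottery's expected utility is 0.58·u(200) + 0.42·u(0) = 0.58·200^α (since u(0) = 0 for α > 0).
Indifference: 96^α = 0.58·200^α, so (96/200)^α = 0.58.
Take logs: α = ln 0.58 / ln(96/200) ≈ 0.74217.

α ≈ 0.742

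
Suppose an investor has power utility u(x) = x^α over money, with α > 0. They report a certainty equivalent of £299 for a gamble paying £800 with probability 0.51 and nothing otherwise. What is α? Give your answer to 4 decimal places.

The lottery's expected utility is 0.51·u(800) + 0.49·u(0) = 0.51·800^α (since u(0) = 0 for α > 0).
Setting u(299) equal to that: 299^α = 0.51·800^α ⇒ (299/800)^α = 0.51.
Taking logs: α·ln(299/800) = ln(0.51), so α = -0.6733446 / -0.9841682 ≈ 0.6842.

α ≈ 0.6842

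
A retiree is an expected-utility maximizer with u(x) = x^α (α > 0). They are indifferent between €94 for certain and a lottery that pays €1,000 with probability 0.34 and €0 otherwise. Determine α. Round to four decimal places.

α ≈ 0.4563

EU(lottery) = 0.34·1000^α + 0.66·0 = 0.34·1000^α.
Indifference: 94^α = 0.34·1000^α, so (94/1000)^α = 0.34.
Taking logs: α·ln(94/1000) = ln(0.34), so α = -1.0788097 / -2.3644605 ≈ 0.4563.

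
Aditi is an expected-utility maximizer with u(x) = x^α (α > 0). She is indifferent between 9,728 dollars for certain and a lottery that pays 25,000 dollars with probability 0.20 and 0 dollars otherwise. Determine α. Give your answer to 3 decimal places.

The lottery's expected utility is 0.20·u(25000) + 0.80·u(0) = 0.20·25000^α (since u(0) = 0 for α > 0).
Setting u(9728) equal to that: 9728^α = 0.20·25000^α ⇒ (9728/25000)^α = 0.20.
Taking logs: α·ln(9728/25000) = ln(0.20), so α = -1.609438 / -0.943867 ≈ 1.705.

α ≈ 1.705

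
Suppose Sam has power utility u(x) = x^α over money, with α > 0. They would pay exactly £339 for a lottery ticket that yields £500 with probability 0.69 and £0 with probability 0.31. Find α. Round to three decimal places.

α ≈ 0.955

EU(lottery) = 0.69·500^α + 0.31·0 = 0.69·500^α.
Indifference: 339^α = 0.69·500^α, so (339/500)^α = 0.69.
Taking logs: α·ln(339/500) = ln(0.69), so α = -0.371064 / -0.388608 ≈ 0.955.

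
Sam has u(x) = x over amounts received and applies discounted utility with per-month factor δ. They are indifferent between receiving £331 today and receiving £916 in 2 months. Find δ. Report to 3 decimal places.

δ ≈ 0.601

Indifference means u(331) = δ^2 · u(916), so δ^2 = u(331)/u(916).
With u(x) = x: δ^2 = 331/916 = 0.36135.
Hence δ = (0.36135)^(1/2) = 0.60113.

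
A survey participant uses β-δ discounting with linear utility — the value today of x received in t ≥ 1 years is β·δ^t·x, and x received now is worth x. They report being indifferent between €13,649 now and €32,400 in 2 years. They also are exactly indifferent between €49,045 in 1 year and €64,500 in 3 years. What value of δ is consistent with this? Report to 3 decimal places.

The second indifference involves only future payoffs, so β cancels: β·δ^1·49045 = β·δ^3·64500, giving δ^2 = 49045/64500 = 0.76039, so δ = 0.87200.

δ ≈ 0.872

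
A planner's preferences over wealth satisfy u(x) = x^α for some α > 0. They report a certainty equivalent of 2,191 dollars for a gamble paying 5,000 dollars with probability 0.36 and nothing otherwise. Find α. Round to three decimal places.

Since u(0) = 0, the lottery's EU is 0.36·5000^α.
Equating: 2191^α = 0.36·5000^α, i.e. 0.4382^α = 0.36.
α = ln(0.36) / ln(2191/5000) = -1.021651/-0.825080 ≈ 1.238.

α ≈ 1.238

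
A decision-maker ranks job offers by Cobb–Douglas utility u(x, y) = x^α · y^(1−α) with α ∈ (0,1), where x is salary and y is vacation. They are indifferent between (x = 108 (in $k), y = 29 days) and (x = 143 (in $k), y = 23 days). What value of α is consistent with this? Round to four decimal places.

Indifference: 108^α · 29^(1−α) = 143^α · 23^(1−α).
(108/143)^α = (23/29)^(1−α); take logs: α·ln(108/143) = (1−α)·ln(23/29), i.e. α·-0.2807134 = (1−α)·-0.2318016.
So α/(1−α) = (-0.2318016)/(-0.2807134) = 0.8257589, and α = 0.8257589/1.8257589 ≈ 0.4523.

α ≈ 0.4523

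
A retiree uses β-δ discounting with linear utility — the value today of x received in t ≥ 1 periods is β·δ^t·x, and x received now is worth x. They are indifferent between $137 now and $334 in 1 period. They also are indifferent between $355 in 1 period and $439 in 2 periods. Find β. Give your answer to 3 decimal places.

β ≈ 0.507

Both payoffs in the second observation are in the future, so β drops out: δ^1·355 = δ^2·439 ⇒ δ = 355/439 = 0.80866.
Now use the now-vs-future pair: 137 = β·δ·334 gives β = 137/(0.80866·334) ≈ 0.507.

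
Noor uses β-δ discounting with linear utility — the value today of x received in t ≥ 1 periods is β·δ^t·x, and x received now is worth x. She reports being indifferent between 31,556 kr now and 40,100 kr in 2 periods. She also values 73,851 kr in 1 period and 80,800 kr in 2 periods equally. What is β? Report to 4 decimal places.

β ≈ 0.9420

The second indifference involves only future payoffs, so β cancels: β·δ^1·73851 = β·δ^2·80800, giving δ = 73851/80800 = 0.91400.
Now use the now-vs-future pair: 31556 = β·δ^2·40100 gives β = 31556/(0.83539·40100) ≈ 0.9420.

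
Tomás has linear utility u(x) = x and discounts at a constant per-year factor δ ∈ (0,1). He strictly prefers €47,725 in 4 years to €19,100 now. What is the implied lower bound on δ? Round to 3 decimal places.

δ > 0.795

The preference means 19100 < δ^4·47725.
Hence δ^4 > 19100/47725 = 0.40021, and x ↦ x^(1/4) is increasing on (0,∞).
δ > 0.40021^(1/4) = 0.795.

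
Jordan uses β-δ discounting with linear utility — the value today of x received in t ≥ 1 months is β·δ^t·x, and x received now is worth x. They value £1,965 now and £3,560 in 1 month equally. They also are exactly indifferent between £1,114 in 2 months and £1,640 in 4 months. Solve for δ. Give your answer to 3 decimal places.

δ ≈ 0.824

From the later pair, β·δ^2·1114 = β·δ^4·1640; dividing through, δ^2 = 1114/1640 = 0.67927, so δ = 0.82418.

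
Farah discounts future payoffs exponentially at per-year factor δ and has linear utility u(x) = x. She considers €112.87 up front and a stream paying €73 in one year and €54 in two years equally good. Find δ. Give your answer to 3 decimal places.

δ ≈ 0.920

The stream is worth 73δ + 54δ² today, so 73δ + 54δ² = 112.87.
That is, 54δ² + 73δ − 112.87 = 0, a quadratic in δ.
The positive root is δ = [−73 + √(73² + 4·54·112.87)] / (2·54) = (−73 + 172.363)/108 ≈ 0.920.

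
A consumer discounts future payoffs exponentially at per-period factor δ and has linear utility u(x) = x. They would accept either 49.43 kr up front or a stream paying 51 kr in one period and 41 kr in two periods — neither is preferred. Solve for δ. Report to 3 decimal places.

Equating present values: 49.43 = 51δ + 41δ².
So 41δ² + 51δ − 49.43 = 0.
δ = (−51 + √(51² + 4·41·49.43)) / (2·41) = (−51 + √10707.52) / 82 ≈ 0.640.

δ ≈ 0.640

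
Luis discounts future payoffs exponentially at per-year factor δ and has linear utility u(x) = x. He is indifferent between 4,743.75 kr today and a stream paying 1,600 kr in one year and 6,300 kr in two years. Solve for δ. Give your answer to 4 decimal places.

δ ≈ 0.7500

Equating present values: 4743.75 = 1600δ + 6300δ².
So 6300δ² + 1600δ − 4743.75 = 0.
δ = (−1600 + √(1600² + 4·6300·4743.75)) / (2·6300) = (−1600 + √122102500.00) / 12600 ≈ 0.7500.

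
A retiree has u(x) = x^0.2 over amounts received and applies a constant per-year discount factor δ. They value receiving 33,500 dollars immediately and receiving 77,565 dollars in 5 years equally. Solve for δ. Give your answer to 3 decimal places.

Equating discounted utilities: u(33500) = δ^5·u(77565) ⇒ δ^5 = u(33500)/u(77565).
Since u(x) = x^0.2, δ^5 = (33500/77565)^0.2 = 0.43190^0.2 = 0.84543.
So δ = 0.84543^(1/5) ≈ 0.967.

δ ≈ 0.967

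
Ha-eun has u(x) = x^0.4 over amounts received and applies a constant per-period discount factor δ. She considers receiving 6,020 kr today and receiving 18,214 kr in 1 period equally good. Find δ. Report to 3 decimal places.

Equating discounted utilities: u(6020) = δ·u(18214) ⇒ δ = u(6020)/u(18214).
Since u(x) = x^0.4, δ = (6020/18214)^0.4 = 0.33051^0.4 = 0.64221.

δ ≈ 0.642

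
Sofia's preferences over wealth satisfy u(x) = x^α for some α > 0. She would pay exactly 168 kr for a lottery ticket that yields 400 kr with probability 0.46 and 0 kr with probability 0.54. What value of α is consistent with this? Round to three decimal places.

α ≈ 0.895

The lottery's expected utility is 0.46·u(400) + 0.54·u(0) = 0.46·400^α (since u(0) = 0 for α > 0).
Equating: 168^α = 0.46·400^α, i.e. 0.4200^α = 0.46.
Taking logs: α·ln(168/400) = ln(0.46), so α = -0.776529 / -0.867501 ≈ 0.895.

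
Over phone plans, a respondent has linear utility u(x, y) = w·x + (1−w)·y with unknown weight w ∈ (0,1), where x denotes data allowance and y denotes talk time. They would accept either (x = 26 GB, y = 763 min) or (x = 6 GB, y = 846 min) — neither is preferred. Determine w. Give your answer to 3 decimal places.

w = 0.806

Equating utilities: w·26 + (1−w)·763 = w·6 + (1−w)·846.
w·(26−6) = (1−w)·(846−763), i.e. w·20 = (1−w)·83.
Hence w = 83/(20+83) = 83/103 = 0.806.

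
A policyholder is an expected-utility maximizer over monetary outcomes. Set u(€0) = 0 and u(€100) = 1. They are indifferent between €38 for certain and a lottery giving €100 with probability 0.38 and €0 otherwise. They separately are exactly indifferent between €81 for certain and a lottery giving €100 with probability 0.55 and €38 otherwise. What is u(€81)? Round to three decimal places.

First, u(€38) = 0.38·u(€100) + 0.62·u(€0) = 0.38.
The second indifference gives u(€81) = 0.55·u(€100) + 0.45·u(€38) = 0.55·1.00 + 0.45·0.38 = 0.7210.

0.721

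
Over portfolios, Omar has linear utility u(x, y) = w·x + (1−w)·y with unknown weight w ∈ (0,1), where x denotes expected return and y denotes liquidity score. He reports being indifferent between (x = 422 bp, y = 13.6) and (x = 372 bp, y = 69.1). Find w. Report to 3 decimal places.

Equating utilities: w·422 + (1−w)·13.6 = w·372 + (1−w)·69.1.
Collecting terms: w·50 = (1−w)·55.5.
So w/(1−w) = 55.5/50 = 1.1100, giving w = 55.5/(50+55.5) = 0.526.

w = 0.526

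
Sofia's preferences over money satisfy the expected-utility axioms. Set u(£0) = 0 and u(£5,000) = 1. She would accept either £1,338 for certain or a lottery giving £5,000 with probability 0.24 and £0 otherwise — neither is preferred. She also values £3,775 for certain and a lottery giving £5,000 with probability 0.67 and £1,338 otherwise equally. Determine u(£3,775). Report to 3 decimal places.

0.749

First, u(£1,338) = 0.24·u(£5,000) + 0.76·u(£0) = 0.24.
Then u(£3,775) = 0.67·u(£5,000) + 0.33·u(£1,338) = 0.67·1.00 + 0.33·0.24 = 0.7492.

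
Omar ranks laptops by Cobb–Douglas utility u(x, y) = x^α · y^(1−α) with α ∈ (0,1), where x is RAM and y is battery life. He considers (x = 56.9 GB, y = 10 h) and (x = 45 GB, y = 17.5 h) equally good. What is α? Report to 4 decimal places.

α ≈ 0.7046

Set the two utilities equal: 56.9^α·10^(1−α) = 45^α·17.5^(1−α).
Taking logs: α·ln 56.9 + (1−α)·ln 10 = α·ln 45 + (1−α)·ln 17.5, i.e. α·0.2346329 = (1−α)·0.5596158.
Thus α·(0.7942487) = 0.5596158, so α = 0.5596158/0.7942487 ≈ 0.7046.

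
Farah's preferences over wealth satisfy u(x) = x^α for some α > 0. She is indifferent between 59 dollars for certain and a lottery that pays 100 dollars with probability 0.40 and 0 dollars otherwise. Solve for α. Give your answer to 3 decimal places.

Since u(0) = 0, the lottery's EU is 0.40·100^α.
Equating: 59^α = 0.40·100^α, i.e. 0.5900^α = 0.40.
Taking logs: α·ln(59/100) = ln(0.40), so α = -0.916291 / -0.527633 ≈ 1.737.

α ≈ 1.737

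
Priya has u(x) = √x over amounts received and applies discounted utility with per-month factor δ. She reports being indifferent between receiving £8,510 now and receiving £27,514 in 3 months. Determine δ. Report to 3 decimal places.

Equating discounted utilities: u(8510) = δ^3·u(27514) ⇒ δ^3 = u(8510)/u(27514).
Since u(x) = √x, δ^3 = √(8510/27514) = 0.55614.
Taking the cube root: δ = 0.55614^(1/3) ≈ 0.822.

δ ≈ 0.822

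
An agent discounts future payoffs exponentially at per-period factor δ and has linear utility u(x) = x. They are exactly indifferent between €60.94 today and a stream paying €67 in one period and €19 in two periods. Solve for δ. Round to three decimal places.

δ ≈ 0.750

Equating present values: 60.94 = 67δ + 19δ².
So 19δ² + 67δ − 60.94 = 0.
By the quadratic formula (taking the positive root), δ = (−67 + √9120.44) / 38 ≈ 0.750.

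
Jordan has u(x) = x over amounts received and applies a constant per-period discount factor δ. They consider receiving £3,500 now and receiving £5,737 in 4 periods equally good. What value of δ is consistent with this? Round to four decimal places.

δ ≈ 0.8838

The payoff in 4 periods is discounted by δ^4, so u(3500) = δ^4·u(5737) and δ^4 = u(3500)/u(5737).
With u(x) = x: δ^4 = 3500/5737 = 0.61007.
Hence δ = (0.61007)^(1/4) = 0.883783.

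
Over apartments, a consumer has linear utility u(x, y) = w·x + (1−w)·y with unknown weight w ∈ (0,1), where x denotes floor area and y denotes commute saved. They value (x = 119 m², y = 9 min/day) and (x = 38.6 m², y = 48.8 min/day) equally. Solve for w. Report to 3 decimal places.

w = 0.331

Indifference: w·119 + (1−w)·9 = w·38.6 + (1−w)·48.8.
Rearranging, 80.4·w − 39.8·(1−w) = 0.
So w/(1−w) = 39.8/80.4 = 0.4950, giving w = 39.8/(80.4+39.8) = 0.331.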